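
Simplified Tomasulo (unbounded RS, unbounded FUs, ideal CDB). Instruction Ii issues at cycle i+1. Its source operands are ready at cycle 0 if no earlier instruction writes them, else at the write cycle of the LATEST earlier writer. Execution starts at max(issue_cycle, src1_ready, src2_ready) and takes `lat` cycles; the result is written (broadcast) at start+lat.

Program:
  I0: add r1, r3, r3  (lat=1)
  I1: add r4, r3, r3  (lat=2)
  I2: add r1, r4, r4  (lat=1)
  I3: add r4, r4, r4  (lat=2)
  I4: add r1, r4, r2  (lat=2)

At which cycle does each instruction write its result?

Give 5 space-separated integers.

I0 add r1: issue@1 deps=(None,None) exec_start@1 write@2
I1 add r4: issue@2 deps=(None,None) exec_start@2 write@4
I2 add r1: issue@3 deps=(1,1) exec_start@4 write@5
I3 add r4: issue@4 deps=(1,1) exec_start@4 write@6
I4 add r1: issue@5 deps=(3,None) exec_start@6 write@8

Answer: 2 4 5 6 8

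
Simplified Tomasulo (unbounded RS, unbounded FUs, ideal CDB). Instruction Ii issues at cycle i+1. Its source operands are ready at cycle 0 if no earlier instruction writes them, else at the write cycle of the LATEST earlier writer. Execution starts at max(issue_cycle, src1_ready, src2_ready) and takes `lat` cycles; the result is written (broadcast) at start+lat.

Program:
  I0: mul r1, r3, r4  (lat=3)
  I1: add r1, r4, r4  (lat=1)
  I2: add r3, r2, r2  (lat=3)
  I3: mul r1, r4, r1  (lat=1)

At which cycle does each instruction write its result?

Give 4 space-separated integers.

Answer: 4 3 6 5

Derivation:
I0 mul r1: issue@1 deps=(None,None) exec_start@1 write@4
I1 add r1: issue@2 deps=(None,None) exec_start@2 write@3
I2 add r3: issue@3 deps=(None,None) exec_start@3 write@6
I3 mul r1: issue@4 deps=(None,1) exec_start@4 write@5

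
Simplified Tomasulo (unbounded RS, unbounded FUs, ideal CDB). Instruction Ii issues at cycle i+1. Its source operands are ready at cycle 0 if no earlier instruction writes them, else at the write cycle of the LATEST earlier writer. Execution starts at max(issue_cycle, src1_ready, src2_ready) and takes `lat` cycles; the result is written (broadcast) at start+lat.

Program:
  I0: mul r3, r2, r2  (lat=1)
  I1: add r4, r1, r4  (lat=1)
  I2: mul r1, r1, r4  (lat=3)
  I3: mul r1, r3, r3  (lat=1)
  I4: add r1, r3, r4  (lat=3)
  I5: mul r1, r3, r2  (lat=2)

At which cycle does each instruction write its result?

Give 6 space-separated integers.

I0 mul r3: issue@1 deps=(None,None) exec_start@1 write@2
I1 add r4: issue@2 deps=(None,None) exec_start@2 write@3
I2 mul r1: issue@3 deps=(None,1) exec_start@3 write@6
I3 mul r1: issue@4 deps=(0,0) exec_start@4 write@5
I4 add r1: issue@5 deps=(0,1) exec_start@5 write@8
I5 mul r1: issue@6 deps=(0,None) exec_start@6 write@8

Answer: 2 3 6 5 8 8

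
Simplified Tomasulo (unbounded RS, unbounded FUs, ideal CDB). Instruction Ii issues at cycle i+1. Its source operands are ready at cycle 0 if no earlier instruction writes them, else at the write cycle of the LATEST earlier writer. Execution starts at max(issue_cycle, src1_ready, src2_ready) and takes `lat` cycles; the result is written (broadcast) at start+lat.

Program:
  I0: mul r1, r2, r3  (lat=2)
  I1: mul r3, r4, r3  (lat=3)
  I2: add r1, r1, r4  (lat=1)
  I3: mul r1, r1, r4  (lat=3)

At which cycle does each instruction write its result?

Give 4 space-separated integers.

Answer: 3 5 4 7

Derivation:
I0 mul r1: issue@1 deps=(None,None) exec_start@1 write@3
I1 mul r3: issue@2 deps=(None,None) exec_start@2 write@5
I2 add r1: issue@3 deps=(0,None) exec_start@3 write@4
I3 mul r1: issue@4 deps=(2,None) exec_start@4 write@7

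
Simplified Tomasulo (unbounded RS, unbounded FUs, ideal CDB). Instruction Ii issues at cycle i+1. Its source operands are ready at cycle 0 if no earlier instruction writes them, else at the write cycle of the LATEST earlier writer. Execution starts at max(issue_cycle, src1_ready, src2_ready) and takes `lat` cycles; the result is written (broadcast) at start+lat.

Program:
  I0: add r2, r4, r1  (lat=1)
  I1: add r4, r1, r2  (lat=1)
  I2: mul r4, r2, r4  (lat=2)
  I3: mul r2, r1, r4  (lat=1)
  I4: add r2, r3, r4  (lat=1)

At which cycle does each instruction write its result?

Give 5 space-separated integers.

I0 add r2: issue@1 deps=(None,None) exec_start@1 write@2
I1 add r4: issue@2 deps=(None,0) exec_start@2 write@3
I2 mul r4: issue@3 deps=(0,1) exec_start@3 write@5
I3 mul r2: issue@4 deps=(None,2) exec_start@5 write@6
I4 add r2: issue@5 deps=(None,2) exec_start@5 write@6

Answer: 2 3 5 6 6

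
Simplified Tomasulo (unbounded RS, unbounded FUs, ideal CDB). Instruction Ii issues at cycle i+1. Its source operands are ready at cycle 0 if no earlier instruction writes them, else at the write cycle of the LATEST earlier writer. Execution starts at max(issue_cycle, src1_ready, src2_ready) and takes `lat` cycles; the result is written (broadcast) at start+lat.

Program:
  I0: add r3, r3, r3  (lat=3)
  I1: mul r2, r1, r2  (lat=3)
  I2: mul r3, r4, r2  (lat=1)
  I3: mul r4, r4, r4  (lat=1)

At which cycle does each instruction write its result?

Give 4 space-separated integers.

I0 add r3: issue@1 deps=(None,None) exec_start@1 write@4
I1 mul r2: issue@2 deps=(None,None) exec_start@2 write@5
I2 mul r3: issue@3 deps=(None,1) exec_start@5 write@6
I3 mul r4: issue@4 deps=(None,None) exec_start@4 write@5

Answer: 4 5 6 5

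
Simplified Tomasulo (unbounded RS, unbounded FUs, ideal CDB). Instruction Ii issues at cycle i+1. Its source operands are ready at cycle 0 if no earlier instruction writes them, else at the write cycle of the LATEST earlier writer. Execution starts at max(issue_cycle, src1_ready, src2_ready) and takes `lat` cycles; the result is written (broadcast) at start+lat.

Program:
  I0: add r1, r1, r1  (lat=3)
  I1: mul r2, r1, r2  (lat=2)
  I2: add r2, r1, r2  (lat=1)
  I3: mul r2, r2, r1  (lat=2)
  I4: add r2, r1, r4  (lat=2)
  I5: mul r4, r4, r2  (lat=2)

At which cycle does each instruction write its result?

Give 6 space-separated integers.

I0 add r1: issue@1 deps=(None,None) exec_start@1 write@4
I1 mul r2: issue@2 deps=(0,None) exec_start@4 write@6
I2 add r2: issue@3 deps=(0,1) exec_start@6 write@7
I3 mul r2: issue@4 deps=(2,0) exec_start@7 write@9
I4 add r2: issue@5 deps=(0,None) exec_start@5 write@7
I5 mul r4: issue@6 deps=(None,4) exec_start@7 write@9

Answer: 4 6 7 9 7 9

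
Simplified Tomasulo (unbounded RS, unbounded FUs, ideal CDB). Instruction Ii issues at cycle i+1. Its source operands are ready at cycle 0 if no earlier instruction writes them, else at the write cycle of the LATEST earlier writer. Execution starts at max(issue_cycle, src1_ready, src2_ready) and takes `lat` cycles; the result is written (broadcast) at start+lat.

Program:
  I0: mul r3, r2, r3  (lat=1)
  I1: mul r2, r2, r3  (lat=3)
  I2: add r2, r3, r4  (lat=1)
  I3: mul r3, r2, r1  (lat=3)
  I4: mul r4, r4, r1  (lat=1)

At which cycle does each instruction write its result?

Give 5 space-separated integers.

I0 mul r3: issue@1 deps=(None,None) exec_start@1 write@2
I1 mul r2: issue@2 deps=(None,0) exec_start@2 write@5
I2 add r2: issue@3 deps=(0,None) exec_start@3 write@4
I3 mul r3: issue@4 deps=(2,None) exec_start@4 write@7
I4 mul r4: issue@5 deps=(None,None) exec_start@5 write@6

Answer: 2 5 4 7 6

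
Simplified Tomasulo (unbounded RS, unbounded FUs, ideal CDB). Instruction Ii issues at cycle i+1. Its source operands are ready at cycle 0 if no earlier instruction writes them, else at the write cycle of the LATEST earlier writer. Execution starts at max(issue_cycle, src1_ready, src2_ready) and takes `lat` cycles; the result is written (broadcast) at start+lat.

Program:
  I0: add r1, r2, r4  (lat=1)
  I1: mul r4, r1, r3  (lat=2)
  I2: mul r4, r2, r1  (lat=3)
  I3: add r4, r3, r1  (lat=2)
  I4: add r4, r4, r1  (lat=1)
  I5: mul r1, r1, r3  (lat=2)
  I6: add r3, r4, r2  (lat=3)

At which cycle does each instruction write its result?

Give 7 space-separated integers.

I0 add r1: issue@1 deps=(None,None) exec_start@1 write@2
I1 mul r4: issue@2 deps=(0,None) exec_start@2 write@4
I2 mul r4: issue@3 deps=(None,0) exec_start@3 write@6
I3 add r4: issue@4 deps=(None,0) exec_start@4 write@6
I4 add r4: issue@5 deps=(3,0) exec_start@6 write@7
I5 mul r1: issue@6 deps=(0,None) exec_start@6 write@8
I6 add r3: issue@7 deps=(4,None) exec_start@7 write@10

Answer: 2 4 6 6 7 8 10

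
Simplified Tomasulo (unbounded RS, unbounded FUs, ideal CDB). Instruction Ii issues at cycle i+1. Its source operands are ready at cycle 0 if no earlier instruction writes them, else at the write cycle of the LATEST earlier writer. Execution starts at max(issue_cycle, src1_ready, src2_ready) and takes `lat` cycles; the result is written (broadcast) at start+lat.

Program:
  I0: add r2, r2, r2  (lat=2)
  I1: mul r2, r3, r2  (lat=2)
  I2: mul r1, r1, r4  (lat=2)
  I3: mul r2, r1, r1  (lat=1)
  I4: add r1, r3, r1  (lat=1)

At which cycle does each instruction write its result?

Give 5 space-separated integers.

I0 add r2: issue@1 deps=(None,None) exec_start@1 write@3
I1 mul r2: issue@2 deps=(None,0) exec_start@3 write@5
I2 mul r1: issue@3 deps=(None,None) exec_start@3 write@5
I3 mul r2: issue@4 deps=(2,2) exec_start@5 write@6
I4 add r1: issue@5 deps=(None,2) exec_start@5 write@6

Answer: 3 5 5 6 6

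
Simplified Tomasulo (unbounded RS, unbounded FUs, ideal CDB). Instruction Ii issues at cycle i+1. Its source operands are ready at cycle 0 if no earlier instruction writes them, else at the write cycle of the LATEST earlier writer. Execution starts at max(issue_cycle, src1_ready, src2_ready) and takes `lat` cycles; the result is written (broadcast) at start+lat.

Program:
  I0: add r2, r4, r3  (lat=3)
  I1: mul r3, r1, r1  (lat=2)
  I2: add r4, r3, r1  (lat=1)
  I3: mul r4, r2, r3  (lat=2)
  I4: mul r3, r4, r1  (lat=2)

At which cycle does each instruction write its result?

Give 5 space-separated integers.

I0 add r2: issue@1 deps=(None,None) exec_start@1 write@4
I1 mul r3: issue@2 deps=(None,None) exec_start@2 write@4
I2 add r4: issue@3 deps=(1,None) exec_start@4 write@5
I3 mul r4: issue@4 deps=(0,1) exec_start@4 write@6
I4 mul r3: issue@5 deps=(3,None) exec_start@6 write@8

Answer: 4 4 5 6 8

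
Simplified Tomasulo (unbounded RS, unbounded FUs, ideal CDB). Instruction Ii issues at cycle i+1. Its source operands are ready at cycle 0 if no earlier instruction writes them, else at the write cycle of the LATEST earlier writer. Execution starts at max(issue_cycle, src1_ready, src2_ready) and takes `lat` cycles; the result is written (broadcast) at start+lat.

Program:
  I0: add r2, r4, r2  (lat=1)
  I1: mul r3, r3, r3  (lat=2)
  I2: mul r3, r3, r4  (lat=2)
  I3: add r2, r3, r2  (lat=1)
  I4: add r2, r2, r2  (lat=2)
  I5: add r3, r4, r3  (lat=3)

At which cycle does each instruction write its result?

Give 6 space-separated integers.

Answer: 2 4 6 7 9 9

Derivation:
I0 add r2: issue@1 deps=(None,None) exec_start@1 write@2
I1 mul r3: issue@2 deps=(None,None) exec_start@2 write@4
I2 mul r3: issue@3 deps=(1,None) exec_start@4 write@6
I3 add r2: issue@4 deps=(2,0) exec_start@6 write@7
I4 add r2: issue@5 deps=(3,3) exec_start@7 write@9
I5 add r3: issue@6 deps=(None,2) exec_start@6 write@9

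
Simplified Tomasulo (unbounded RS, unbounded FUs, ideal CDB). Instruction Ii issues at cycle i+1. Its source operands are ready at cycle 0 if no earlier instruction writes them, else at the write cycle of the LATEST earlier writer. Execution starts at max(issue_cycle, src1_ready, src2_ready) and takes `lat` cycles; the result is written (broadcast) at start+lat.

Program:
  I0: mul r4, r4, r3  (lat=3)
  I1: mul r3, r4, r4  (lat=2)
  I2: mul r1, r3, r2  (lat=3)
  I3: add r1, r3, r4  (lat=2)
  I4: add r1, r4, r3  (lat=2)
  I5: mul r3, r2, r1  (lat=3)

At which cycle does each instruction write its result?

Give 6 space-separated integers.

I0 mul r4: issue@1 deps=(None,None) exec_start@1 write@4
I1 mul r3: issue@2 deps=(0,0) exec_start@4 write@6
I2 mul r1: issue@3 deps=(1,None) exec_start@6 write@9
I3 add r1: issue@4 deps=(1,0) exec_start@6 write@8
I4 add r1: issue@5 deps=(0,1) exec_start@6 write@8
I5 mul r3: issue@6 deps=(None,4) exec_start@8 write@11

Answer: 4 6 9 8 8 11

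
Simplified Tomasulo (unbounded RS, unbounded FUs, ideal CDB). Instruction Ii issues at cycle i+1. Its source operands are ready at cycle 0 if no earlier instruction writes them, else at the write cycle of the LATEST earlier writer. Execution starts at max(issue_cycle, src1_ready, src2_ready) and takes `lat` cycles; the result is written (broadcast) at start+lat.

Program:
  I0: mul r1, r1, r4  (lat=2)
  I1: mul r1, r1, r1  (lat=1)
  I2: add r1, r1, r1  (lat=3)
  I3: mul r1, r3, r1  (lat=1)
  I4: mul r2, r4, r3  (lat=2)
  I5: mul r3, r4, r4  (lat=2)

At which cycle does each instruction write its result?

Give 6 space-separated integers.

I0 mul r1: issue@1 deps=(None,None) exec_start@1 write@3
I1 mul r1: issue@2 deps=(0,0) exec_start@3 write@4
I2 add r1: issue@3 deps=(1,1) exec_start@4 write@7
I3 mul r1: issue@4 deps=(None,2) exec_start@7 write@8
I4 mul r2: issue@5 deps=(None,None) exec_start@5 write@7
I5 mul r3: issue@6 deps=(None,None) exec_start@6 write@8

Answer: 3 4 7 8 7 8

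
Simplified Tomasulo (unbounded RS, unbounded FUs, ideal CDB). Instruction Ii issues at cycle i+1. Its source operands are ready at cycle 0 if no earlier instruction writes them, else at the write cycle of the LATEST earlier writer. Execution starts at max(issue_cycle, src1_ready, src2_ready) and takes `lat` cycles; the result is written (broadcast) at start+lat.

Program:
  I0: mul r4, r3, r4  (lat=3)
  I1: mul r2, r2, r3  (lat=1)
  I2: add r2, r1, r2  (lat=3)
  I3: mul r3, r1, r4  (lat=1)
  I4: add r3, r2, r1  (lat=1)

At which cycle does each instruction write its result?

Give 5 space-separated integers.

Answer: 4 3 6 5 7

Derivation:
I0 mul r4: issue@1 deps=(None,None) exec_start@1 write@4
I1 mul r2: issue@2 deps=(None,None) exec_start@2 write@3
I2 add r2: issue@3 deps=(None,1) exec_start@3 write@6
I3 mul r3: issue@4 deps=(None,0) exec_start@4 write@5
I4 add r3: issue@5 deps=(2,None) exec_start@6 write@7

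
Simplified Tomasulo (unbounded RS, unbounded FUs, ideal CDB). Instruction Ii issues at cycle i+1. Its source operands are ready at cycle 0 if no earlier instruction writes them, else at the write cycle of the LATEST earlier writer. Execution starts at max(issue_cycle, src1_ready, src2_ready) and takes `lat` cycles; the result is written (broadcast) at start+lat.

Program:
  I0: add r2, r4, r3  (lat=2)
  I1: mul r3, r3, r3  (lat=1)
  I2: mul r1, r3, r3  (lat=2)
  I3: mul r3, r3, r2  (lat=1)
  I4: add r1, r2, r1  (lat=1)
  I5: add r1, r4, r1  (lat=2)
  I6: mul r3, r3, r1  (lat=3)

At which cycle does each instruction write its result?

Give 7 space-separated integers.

Answer: 3 3 5 5 6 8 11

Derivation:
I0 add r2: issue@1 deps=(None,None) exec_start@1 write@3
I1 mul r3: issue@2 deps=(None,None) exec_start@2 write@3
I2 mul r1: issue@3 deps=(1,1) exec_start@3 write@5
I3 mul r3: issue@4 deps=(1,0) exec_start@4 write@5
I4 add r1: issue@5 deps=(0,2) exec_start@5 write@6
I5 add r1: issue@6 deps=(None,4) exec_start@6 write@8
I6 mul r3: issue@7 deps=(3,5) exec_start@8 write@11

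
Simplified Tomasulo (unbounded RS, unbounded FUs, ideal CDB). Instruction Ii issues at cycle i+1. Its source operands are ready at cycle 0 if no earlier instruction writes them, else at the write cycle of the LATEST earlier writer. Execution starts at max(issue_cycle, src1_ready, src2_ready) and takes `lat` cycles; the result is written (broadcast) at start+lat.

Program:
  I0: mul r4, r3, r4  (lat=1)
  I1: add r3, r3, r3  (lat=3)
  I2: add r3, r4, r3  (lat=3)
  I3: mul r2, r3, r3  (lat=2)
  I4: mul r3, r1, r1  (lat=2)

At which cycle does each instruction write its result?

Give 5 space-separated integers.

Answer: 2 5 8 10 7

Derivation:
I0 mul r4: issue@1 deps=(None,None) exec_start@1 write@2
I1 add r3: issue@2 deps=(None,None) exec_start@2 write@5
I2 add r3: issue@3 deps=(0,1) exec_start@5 write@8
I3 mul r2: issue@4 deps=(2,2) exec_start@8 write@10
I4 mul r3: issue@5 deps=(None,None) exec_start@5 write@7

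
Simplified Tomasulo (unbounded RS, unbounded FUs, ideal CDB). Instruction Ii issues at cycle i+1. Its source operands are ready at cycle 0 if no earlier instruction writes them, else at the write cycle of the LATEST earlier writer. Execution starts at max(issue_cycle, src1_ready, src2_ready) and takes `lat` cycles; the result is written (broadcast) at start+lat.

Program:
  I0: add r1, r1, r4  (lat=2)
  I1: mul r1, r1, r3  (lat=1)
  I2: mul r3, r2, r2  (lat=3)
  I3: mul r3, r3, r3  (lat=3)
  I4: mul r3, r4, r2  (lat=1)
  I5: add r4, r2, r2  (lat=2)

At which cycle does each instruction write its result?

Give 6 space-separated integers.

I0 add r1: issue@1 deps=(None,None) exec_start@1 write@3
I1 mul r1: issue@2 deps=(0,None) exec_start@3 write@4
I2 mul r3: issue@3 deps=(None,None) exec_start@3 write@6
I3 mul r3: issue@4 deps=(2,2) exec_start@6 write@9
I4 mul r3: issue@5 deps=(None,None) exec_start@5 write@6
I5 add r4: issue@6 deps=(None,None) exec_start@6 write@8

Answer: 3 4 6 9 6 8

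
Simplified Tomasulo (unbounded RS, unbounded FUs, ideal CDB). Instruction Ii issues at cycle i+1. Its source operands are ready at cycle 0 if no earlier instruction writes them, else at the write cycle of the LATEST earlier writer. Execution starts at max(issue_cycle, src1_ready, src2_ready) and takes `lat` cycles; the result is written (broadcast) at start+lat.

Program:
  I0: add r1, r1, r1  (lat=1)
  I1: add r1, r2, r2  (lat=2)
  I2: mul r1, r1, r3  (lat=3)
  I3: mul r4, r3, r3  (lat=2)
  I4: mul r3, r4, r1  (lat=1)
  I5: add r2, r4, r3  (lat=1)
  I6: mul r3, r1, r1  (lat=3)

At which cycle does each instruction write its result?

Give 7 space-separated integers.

I0 add r1: issue@1 deps=(None,None) exec_start@1 write@2
I1 add r1: issue@2 deps=(None,None) exec_start@2 write@4
I2 mul r1: issue@3 deps=(1,None) exec_start@4 write@7
I3 mul r4: issue@4 deps=(None,None) exec_start@4 write@6
I4 mul r3: issue@5 deps=(3,2) exec_start@7 write@8
I5 add r2: issue@6 deps=(3,4) exec_start@8 write@9
I6 mul r3: issue@7 deps=(2,2) exec_start@7 write@10

Answer: 2 4 7 6 8 9 10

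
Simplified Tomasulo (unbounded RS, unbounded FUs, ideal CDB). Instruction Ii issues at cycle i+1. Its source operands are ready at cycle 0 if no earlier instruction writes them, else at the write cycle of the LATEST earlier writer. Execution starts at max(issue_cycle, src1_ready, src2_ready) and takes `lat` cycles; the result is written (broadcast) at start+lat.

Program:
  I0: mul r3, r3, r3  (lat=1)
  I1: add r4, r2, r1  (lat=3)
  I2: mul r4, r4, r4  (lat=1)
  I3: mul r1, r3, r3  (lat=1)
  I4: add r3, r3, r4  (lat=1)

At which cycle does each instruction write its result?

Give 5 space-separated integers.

Answer: 2 5 6 5 7

Derivation:
I0 mul r3: issue@1 deps=(None,None) exec_start@1 write@2
I1 add r4: issue@2 deps=(None,None) exec_start@2 write@5
I2 mul r4: issue@3 deps=(1,1) exec_start@5 write@6
I3 mul r1: issue@4 deps=(0,0) exec_start@4 write@5
I4 add r3: issue@5 deps=(0,2) exec_start@6 write@7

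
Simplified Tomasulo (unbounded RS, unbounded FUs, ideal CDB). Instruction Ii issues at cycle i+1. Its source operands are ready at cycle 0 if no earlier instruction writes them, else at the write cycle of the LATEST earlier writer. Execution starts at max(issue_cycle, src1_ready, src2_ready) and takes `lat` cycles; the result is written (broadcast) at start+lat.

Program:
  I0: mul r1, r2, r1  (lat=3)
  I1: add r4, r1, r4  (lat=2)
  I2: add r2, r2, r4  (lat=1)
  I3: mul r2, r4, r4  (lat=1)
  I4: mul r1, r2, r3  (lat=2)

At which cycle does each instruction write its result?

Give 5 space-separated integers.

Answer: 4 6 7 7 9

Derivation:
I0 mul r1: issue@1 deps=(None,None) exec_start@1 write@4
I1 add r4: issue@2 deps=(0,None) exec_start@4 write@6
I2 add r2: issue@3 deps=(None,1) exec_start@6 write@7
I3 mul r2: issue@4 deps=(1,1) exec_start@6 write@7
I4 mul r1: issue@5 deps=(3,None) exec_start@7 write@9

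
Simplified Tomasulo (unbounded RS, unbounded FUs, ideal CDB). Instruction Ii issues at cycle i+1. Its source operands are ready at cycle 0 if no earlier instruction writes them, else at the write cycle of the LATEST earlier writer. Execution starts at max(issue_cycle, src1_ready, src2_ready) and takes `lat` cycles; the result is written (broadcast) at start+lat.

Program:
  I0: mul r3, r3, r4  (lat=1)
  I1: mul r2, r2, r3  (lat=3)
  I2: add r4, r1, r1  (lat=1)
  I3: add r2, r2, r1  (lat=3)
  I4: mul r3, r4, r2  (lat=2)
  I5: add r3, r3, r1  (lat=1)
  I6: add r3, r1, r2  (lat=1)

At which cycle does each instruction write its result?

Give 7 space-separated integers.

Answer: 2 5 4 8 10 11 9

Derivation:
I0 mul r3: issue@1 deps=(None,None) exec_start@1 write@2
I1 mul r2: issue@2 deps=(None,0) exec_start@2 write@5
I2 add r4: issue@3 deps=(None,None) exec_start@3 write@4
I3 add r2: issue@4 deps=(1,None) exec_start@5 write@8
I4 mul r3: issue@5 deps=(2,3) exec_start@8 write@10
I5 add r3: issue@6 deps=(4,None) exec_start@10 write@11
I6 add r3: issue@7 deps=(None,3) exec_start@8 write@9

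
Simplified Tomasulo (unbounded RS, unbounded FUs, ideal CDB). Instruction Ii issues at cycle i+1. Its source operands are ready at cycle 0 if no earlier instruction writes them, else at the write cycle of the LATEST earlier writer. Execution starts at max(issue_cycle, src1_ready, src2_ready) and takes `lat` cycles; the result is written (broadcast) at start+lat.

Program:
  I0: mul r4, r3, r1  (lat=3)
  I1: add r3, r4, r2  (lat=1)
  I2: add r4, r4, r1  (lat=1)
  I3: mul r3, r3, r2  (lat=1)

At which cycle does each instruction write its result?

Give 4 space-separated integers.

Answer: 4 5 5 6

Derivation:
I0 mul r4: issue@1 deps=(None,None) exec_start@1 write@4
I1 add r3: issue@2 deps=(0,None) exec_start@4 write@5
I2 add r4: issue@3 deps=(0,None) exec_start@4 write@5
I3 mul r3: issue@4 deps=(1,None) exec_start@5 write@6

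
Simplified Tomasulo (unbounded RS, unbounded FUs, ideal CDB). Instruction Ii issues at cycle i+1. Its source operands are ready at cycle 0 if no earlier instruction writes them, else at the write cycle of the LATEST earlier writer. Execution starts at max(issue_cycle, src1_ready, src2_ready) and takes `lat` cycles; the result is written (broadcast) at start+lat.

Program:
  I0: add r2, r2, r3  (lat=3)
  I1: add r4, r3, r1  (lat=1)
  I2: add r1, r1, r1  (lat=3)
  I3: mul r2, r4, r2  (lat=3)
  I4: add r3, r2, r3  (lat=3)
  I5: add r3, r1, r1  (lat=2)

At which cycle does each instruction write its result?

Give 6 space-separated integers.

I0 add r2: issue@1 deps=(None,None) exec_start@1 write@4
I1 add r4: issue@2 deps=(None,None) exec_start@2 write@3
I2 add r1: issue@3 deps=(None,None) exec_start@3 write@6
I3 mul r2: issue@4 deps=(1,0) exec_start@4 write@7
I4 add r3: issue@5 deps=(3,None) exec_start@7 write@10
I5 add r3: issue@6 deps=(2,2) exec_start@6 write@8

Answer: 4 3 6 7 10 8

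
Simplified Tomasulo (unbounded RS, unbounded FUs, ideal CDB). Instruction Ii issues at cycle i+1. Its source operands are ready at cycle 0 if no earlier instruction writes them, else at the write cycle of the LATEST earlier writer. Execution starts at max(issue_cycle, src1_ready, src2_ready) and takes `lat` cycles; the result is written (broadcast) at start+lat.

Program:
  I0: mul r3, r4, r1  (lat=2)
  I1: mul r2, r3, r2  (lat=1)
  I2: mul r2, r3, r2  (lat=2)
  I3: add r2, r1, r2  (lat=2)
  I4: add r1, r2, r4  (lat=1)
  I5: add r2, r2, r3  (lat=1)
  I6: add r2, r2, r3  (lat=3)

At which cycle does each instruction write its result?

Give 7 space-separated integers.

Answer: 3 4 6 8 9 9 12

Derivation:
I0 mul r3: issue@1 deps=(None,None) exec_start@1 write@3
I1 mul r2: issue@2 deps=(0,None) exec_start@3 write@4
I2 mul r2: issue@3 deps=(0,1) exec_start@4 write@6
I3 add r2: issue@4 deps=(None,2) exec_start@6 write@8
I4 add r1: issue@5 deps=(3,None) exec_start@8 write@9
I5 add r2: issue@6 deps=(3,0) exec_start@8 write@9
I6 add r2: issue@7 deps=(5,0) exec_start@9 write@12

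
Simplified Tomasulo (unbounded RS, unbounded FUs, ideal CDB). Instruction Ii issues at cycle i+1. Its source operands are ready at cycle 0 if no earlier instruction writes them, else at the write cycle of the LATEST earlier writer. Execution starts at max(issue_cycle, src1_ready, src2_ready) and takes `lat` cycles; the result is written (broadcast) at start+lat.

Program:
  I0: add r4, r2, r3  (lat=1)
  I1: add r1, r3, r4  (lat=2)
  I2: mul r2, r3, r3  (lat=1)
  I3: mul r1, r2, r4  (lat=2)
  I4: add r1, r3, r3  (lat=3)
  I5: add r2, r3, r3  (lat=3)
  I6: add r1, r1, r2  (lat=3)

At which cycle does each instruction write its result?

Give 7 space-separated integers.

I0 add r4: issue@1 deps=(None,None) exec_start@1 write@2
I1 add r1: issue@2 deps=(None,0) exec_start@2 write@4
I2 mul r2: issue@3 deps=(None,None) exec_start@3 write@4
I3 mul r1: issue@4 deps=(2,0) exec_start@4 write@6
I4 add r1: issue@5 deps=(None,None) exec_start@5 write@8
I5 add r2: issue@6 deps=(None,None) exec_start@6 write@9
I6 add r1: issue@7 deps=(4,5) exec_start@9 write@12

Answer: 2 4 4 6 8 9 12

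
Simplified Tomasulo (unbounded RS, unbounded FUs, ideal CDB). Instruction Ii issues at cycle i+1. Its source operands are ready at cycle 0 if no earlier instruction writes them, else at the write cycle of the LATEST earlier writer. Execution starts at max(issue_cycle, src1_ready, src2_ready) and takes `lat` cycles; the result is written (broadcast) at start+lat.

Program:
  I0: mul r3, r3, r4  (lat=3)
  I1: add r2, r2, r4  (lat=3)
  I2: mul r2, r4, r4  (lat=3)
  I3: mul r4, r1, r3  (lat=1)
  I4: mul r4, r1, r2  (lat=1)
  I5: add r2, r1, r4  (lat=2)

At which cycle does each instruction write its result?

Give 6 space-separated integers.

I0 mul r3: issue@1 deps=(None,None) exec_start@1 write@4
I1 add r2: issue@2 deps=(None,None) exec_start@2 write@5
I2 mul r2: issue@3 deps=(None,None) exec_start@3 write@6
I3 mul r4: issue@4 deps=(None,0) exec_start@4 write@5
I4 mul r4: issue@5 deps=(None,2) exec_start@6 write@7
I5 add r2: issue@6 deps=(None,4) exec_start@7 write@9

Answer: 4 5 6 5 7 9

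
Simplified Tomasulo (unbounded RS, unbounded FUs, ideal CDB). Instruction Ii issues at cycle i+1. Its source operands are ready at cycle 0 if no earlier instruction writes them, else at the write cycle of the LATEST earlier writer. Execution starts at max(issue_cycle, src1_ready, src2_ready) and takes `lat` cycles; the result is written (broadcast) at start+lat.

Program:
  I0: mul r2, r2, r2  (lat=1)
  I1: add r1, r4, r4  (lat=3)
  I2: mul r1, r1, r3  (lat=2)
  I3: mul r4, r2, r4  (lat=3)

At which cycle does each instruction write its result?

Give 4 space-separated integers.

Answer: 2 5 7 7

Derivation:
I0 mul r2: issue@1 deps=(None,None) exec_start@1 write@2
I1 add r1: issue@2 deps=(None,None) exec_start@2 write@5
I2 mul r1: issue@3 deps=(1,None) exec_start@5 write@7
I3 mul r4: issue@4 deps=(0,None) exec_start@4 write@7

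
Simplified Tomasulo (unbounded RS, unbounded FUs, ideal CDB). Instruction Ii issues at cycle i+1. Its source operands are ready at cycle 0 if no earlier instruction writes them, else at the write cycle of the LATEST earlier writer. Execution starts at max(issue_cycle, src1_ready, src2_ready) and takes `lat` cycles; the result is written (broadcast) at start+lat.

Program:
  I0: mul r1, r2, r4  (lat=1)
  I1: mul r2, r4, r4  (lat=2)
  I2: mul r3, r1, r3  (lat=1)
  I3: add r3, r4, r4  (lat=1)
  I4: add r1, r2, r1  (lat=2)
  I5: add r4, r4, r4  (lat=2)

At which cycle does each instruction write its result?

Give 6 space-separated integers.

Answer: 2 4 4 5 7 8

Derivation:
I0 mul r1: issue@1 deps=(None,None) exec_start@1 write@2
I1 mul r2: issue@2 deps=(None,None) exec_start@2 write@4
I2 mul r3: issue@3 deps=(0,None) exec_start@3 write@4
I3 add r3: issue@4 deps=(None,None) exec_start@4 write@5
I4 add r1: issue@5 deps=(1,0) exec_start@5 write@7
I5 add r4: issue@6 deps=(None,None) exec_start@6 write@8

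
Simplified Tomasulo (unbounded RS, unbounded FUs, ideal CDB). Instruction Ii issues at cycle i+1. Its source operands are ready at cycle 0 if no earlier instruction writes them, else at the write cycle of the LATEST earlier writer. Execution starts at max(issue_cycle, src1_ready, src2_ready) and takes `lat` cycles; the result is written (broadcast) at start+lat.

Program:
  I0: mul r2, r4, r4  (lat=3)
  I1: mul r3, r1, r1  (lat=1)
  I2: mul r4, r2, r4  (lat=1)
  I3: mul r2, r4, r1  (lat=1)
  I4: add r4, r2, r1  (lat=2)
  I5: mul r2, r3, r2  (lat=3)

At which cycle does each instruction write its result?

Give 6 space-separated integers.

I0 mul r2: issue@1 deps=(None,None) exec_start@1 write@4
I1 mul r3: issue@2 deps=(None,None) exec_start@2 write@3
I2 mul r4: issue@3 deps=(0,None) exec_start@4 write@5
I3 mul r2: issue@4 deps=(2,None) exec_start@5 write@6
I4 add r4: issue@5 deps=(3,None) exec_start@6 write@8
I5 mul r2: issue@6 deps=(1,3) exec_start@6 write@9

Answer: 4 3 5 6 8 9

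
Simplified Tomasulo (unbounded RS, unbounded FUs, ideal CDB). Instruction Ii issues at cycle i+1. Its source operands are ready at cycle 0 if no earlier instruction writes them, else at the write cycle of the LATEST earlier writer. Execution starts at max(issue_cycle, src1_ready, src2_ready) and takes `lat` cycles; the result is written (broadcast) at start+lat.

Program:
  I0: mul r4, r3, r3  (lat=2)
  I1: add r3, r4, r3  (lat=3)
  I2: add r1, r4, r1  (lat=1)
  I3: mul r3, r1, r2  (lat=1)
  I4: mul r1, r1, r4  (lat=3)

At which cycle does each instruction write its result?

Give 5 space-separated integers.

I0 mul r4: issue@1 deps=(None,None) exec_start@1 write@3
I1 add r3: issue@2 deps=(0,None) exec_start@3 write@6
I2 add r1: issue@3 deps=(0,None) exec_start@3 write@4
I3 mul r3: issue@4 deps=(2,None) exec_start@4 write@5
I4 mul r1: issue@5 deps=(2,0) exec_start@5 write@8

Answer: 3 6 4 5 8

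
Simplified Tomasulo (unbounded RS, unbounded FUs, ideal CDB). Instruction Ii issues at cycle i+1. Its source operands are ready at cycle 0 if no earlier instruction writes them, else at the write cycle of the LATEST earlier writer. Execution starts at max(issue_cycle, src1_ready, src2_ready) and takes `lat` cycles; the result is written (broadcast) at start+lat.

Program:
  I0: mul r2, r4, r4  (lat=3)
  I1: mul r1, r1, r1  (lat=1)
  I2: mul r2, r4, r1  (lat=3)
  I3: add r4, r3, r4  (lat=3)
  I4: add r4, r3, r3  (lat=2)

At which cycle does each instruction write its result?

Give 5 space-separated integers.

Answer: 4 3 6 7 7

Derivation:
I0 mul r2: issue@1 deps=(None,None) exec_start@1 write@4
I1 mul r1: issue@2 deps=(None,None) exec_start@2 write@3
I2 mul r2: issue@3 deps=(None,1) exec_start@3 write@6
I3 add r4: issue@4 deps=(None,None) exec_start@4 write@7
I4 add r4: issue@5 deps=(None,None) exec_start@5 write@7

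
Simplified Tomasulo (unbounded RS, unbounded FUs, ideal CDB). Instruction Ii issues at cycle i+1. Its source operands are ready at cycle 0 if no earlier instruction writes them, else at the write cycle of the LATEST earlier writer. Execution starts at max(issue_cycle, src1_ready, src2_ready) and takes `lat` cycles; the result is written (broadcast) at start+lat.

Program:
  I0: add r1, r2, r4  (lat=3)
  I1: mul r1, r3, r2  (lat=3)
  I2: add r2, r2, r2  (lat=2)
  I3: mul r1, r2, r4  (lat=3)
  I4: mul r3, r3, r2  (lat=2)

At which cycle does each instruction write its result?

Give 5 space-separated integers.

Answer: 4 5 5 8 7

Derivation:
I0 add r1: issue@1 deps=(None,None) exec_start@1 write@4
I1 mul r1: issue@2 deps=(None,None) exec_start@2 write@5
I2 add r2: issue@3 deps=(None,None) exec_start@3 write@5
I3 mul r1: issue@4 deps=(2,None) exec_start@5 write@8
I4 mul r3: issue@5 deps=(None,2) exec_start@5 write@7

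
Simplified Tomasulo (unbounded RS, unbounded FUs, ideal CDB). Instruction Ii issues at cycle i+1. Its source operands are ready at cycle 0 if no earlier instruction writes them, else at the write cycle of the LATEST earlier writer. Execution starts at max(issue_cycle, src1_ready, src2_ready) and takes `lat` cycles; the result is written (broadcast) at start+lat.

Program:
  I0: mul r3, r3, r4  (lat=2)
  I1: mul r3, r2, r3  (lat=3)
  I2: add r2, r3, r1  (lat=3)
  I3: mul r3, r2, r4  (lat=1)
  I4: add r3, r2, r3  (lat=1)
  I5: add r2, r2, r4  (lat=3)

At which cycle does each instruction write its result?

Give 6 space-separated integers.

Answer: 3 6 9 10 11 12

Derivation:
I0 mul r3: issue@1 deps=(None,None) exec_start@1 write@3
I1 mul r3: issue@2 deps=(None,0) exec_start@3 write@6
I2 add r2: issue@3 deps=(1,None) exec_start@6 write@9
I3 mul r3: issue@4 deps=(2,None) exec_start@9 write@10
I4 add r3: issue@5 deps=(2,3) exec_start@10 write@11
I5 add r2: issue@6 deps=(2,None) exec_start@9 write@12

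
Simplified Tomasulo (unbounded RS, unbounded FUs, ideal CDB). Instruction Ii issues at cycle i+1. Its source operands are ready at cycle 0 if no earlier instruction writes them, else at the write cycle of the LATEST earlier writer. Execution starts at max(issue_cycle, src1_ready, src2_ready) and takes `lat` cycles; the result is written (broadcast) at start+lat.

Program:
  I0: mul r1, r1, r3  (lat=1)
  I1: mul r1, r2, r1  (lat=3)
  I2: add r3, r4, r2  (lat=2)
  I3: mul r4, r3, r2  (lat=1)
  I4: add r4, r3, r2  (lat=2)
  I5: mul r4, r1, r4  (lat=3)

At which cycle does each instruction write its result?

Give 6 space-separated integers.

I0 mul r1: issue@1 deps=(None,None) exec_start@1 write@2
I1 mul r1: issue@2 deps=(None,0) exec_start@2 write@5
I2 add r3: issue@3 deps=(None,None) exec_start@3 write@5
I3 mul r4: issue@4 deps=(2,None) exec_start@5 write@6
I4 add r4: issue@5 deps=(2,None) exec_start@5 write@7
I5 mul r4: issue@6 deps=(1,4) exec_start@7 write@10

Answer: 2 5 5 6 7 10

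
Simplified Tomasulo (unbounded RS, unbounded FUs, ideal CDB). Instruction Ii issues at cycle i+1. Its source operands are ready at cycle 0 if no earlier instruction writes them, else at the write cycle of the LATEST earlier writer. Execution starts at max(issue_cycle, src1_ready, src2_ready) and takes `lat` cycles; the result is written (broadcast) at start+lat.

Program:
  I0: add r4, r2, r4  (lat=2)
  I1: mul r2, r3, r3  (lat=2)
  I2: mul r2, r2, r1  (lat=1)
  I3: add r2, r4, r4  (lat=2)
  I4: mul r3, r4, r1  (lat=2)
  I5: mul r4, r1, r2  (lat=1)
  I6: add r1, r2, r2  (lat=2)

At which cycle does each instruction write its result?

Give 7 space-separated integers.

Answer: 3 4 5 6 7 7 9

Derivation:
I0 add r4: issue@1 deps=(None,None) exec_start@1 write@3
I1 mul r2: issue@2 deps=(None,None) exec_start@2 write@4
I2 mul r2: issue@3 deps=(1,None) exec_start@4 write@5
I3 add r2: issue@4 deps=(0,0) exec_start@4 write@6
I4 mul r3: issue@5 deps=(0,None) exec_start@5 write@7
I5 mul r4: issue@6 deps=(None,3) exec_start@6 write@7
I6 add r1: issue@7 deps=(3,3) exec_start@7 write@9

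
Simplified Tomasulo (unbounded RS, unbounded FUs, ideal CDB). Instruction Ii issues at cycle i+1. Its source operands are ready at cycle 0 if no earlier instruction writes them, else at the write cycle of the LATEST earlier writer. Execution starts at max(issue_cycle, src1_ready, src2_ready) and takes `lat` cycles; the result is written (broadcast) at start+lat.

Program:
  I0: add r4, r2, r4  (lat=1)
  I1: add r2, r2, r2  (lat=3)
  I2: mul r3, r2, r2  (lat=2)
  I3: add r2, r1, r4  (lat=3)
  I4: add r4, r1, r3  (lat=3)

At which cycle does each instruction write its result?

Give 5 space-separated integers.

I0 add r4: issue@1 deps=(None,None) exec_start@1 write@2
I1 add r2: issue@2 deps=(None,None) exec_start@2 write@5
I2 mul r3: issue@3 deps=(1,1) exec_start@5 write@7
I3 add r2: issue@4 deps=(None,0) exec_start@4 write@7
I4 add r4: issue@5 deps=(None,2) exec_start@7 write@10

Answer: 2 5 7 7 10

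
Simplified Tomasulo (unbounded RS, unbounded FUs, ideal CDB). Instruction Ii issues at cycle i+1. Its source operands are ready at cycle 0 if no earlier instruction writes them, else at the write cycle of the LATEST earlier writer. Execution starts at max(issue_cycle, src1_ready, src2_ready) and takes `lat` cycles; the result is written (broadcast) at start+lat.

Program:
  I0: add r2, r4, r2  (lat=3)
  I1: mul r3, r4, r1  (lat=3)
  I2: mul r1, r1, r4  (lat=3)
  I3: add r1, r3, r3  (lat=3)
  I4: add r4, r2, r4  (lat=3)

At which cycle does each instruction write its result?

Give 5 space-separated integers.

I0 add r2: issue@1 deps=(None,None) exec_start@1 write@4
I1 mul r3: issue@2 deps=(None,None) exec_start@2 write@5
I2 mul r1: issue@3 deps=(None,None) exec_start@3 write@6
I3 add r1: issue@4 deps=(1,1) exec_start@5 write@8
I4 add r4: issue@5 deps=(0,None) exec_start@5 write@8

Answer: 4 5 6 8 8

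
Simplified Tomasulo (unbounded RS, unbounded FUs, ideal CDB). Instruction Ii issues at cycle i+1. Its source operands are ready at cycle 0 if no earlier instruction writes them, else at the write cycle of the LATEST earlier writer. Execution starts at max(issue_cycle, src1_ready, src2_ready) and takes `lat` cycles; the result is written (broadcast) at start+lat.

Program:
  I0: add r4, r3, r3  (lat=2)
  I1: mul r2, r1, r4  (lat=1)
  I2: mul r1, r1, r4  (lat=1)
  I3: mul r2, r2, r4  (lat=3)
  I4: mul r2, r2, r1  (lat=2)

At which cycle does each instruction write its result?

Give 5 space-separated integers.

I0 add r4: issue@1 deps=(None,None) exec_start@1 write@3
I1 mul r2: issue@2 deps=(None,0) exec_start@3 write@4
I2 mul r1: issue@3 deps=(None,0) exec_start@3 write@4
I3 mul r2: issue@4 deps=(1,0) exec_start@4 write@7
I4 mul r2: issue@5 deps=(3,2) exec_start@7 write@9

Answer: 3 4 4 7 9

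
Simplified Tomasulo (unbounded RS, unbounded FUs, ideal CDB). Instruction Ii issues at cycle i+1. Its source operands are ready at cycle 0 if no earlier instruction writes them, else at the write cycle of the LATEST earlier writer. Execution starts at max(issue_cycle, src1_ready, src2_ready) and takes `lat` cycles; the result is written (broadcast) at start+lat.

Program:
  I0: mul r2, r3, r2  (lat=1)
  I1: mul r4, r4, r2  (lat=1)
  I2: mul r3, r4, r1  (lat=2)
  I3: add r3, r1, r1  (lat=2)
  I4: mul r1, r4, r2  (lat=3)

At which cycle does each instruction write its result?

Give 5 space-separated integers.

Answer: 2 3 5 6 8

Derivation:
I0 mul r2: issue@1 deps=(None,None) exec_start@1 write@2
I1 mul r4: issue@2 deps=(None,0) exec_start@2 write@3
I2 mul r3: issue@3 deps=(1,None) exec_start@3 write@5
I3 add r3: issue@4 deps=(None,None) exec_start@4 write@6
I4 mul r1: issue@5 deps=(1,0) exec_start@5 write@8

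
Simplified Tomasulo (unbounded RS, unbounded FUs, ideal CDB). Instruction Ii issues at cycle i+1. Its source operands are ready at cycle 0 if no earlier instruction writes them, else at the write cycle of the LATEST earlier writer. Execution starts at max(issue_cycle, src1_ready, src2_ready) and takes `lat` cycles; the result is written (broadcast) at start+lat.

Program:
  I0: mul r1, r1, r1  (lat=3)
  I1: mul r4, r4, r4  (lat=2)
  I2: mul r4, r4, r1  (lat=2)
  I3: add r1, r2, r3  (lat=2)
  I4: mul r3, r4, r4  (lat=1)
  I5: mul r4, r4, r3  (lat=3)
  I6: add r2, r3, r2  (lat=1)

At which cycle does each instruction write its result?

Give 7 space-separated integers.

I0 mul r1: issue@1 deps=(None,None) exec_start@1 write@4
I1 mul r4: issue@2 deps=(None,None) exec_start@2 write@4
I2 mul r4: issue@3 deps=(1,0) exec_start@4 write@6
I3 add r1: issue@4 deps=(None,None) exec_start@4 write@6
I4 mul r3: issue@5 deps=(2,2) exec_start@6 write@7
I5 mul r4: issue@6 deps=(2,4) exec_start@7 write@10
I6 add r2: issue@7 deps=(4,None) exec_start@7 write@8

Answer: 4 4 6 6 7 10 8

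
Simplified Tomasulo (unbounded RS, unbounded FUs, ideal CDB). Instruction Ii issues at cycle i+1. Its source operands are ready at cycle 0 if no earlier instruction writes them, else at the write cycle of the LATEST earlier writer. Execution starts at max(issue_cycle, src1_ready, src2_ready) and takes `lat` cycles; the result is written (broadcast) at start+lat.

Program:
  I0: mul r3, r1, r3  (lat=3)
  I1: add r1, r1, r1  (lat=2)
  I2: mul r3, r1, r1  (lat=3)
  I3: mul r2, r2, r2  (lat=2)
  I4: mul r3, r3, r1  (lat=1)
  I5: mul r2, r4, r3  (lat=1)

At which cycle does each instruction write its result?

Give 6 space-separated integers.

Answer: 4 4 7 6 8 9

Derivation:
I0 mul r3: issue@1 deps=(None,None) exec_start@1 write@4
I1 add r1: issue@2 deps=(None,None) exec_start@2 write@4
I2 mul r3: issue@3 deps=(1,1) exec_start@4 write@7
I3 mul r2: issue@4 deps=(None,None) exec_start@4 write@6
I4 mul r3: issue@5 deps=(2,1) exec_start@7 write@8
I5 mul r2: issue@6 deps=(None,4) exec_start@8 write@9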